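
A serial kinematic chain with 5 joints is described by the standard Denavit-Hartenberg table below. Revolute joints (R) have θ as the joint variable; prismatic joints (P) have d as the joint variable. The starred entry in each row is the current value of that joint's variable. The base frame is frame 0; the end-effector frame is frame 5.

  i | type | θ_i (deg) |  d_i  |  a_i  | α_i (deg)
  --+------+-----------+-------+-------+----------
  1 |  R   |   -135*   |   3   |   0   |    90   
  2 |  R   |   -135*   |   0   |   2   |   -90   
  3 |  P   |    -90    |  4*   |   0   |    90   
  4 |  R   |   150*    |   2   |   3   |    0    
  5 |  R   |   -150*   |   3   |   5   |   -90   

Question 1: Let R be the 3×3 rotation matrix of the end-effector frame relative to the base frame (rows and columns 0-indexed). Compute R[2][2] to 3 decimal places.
-0.707

End-effector z-axis (col 2 of R) = (-0.5000,-0.5000,-0.7071)
R[2][2] = -0.7071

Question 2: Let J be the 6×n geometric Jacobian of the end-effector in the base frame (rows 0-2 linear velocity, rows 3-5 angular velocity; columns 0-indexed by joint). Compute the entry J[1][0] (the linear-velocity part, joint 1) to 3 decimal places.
-5.948

axis z_0 = ẑ; lever o_n−o_0 = (-5.9484,-2.5516,1.2322)
cross product → J_v[:, 0] = (2.5516,-5.9484,0.0000)
J_ω[:, 0] = z_0
entry J[1][0] = -5.9484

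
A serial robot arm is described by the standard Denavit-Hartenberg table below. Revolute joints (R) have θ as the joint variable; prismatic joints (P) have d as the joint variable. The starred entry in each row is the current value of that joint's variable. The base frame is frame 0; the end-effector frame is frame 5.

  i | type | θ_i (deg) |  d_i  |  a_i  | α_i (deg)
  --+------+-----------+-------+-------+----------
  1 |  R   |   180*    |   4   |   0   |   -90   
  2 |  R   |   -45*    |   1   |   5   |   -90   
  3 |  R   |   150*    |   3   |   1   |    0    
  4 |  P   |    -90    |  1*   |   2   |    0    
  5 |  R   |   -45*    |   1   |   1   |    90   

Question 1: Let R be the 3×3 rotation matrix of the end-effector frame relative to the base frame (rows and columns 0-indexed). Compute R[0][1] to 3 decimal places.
End-effector y-axis (col 1 of R) = (-0.7071,0.0000,-0.7071)
R[0][1] = -0.7071

-0.707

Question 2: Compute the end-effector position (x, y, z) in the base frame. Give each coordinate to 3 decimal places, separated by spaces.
-7.849 1.491 4.778

after link 1: o_1 = (0.0000, 0.0000, 4.0000)
after link 2: o_2 = (-3.5355, -1.0000, 7.5355)
after link 3: o_3 = (-5.0445, -0.5000, 4.8018)
after link 4: o_4 = (-6.4587, 1.2321, 4.8018)
after link 5: o_5 = (-7.8488, 1.4909, 4.7777)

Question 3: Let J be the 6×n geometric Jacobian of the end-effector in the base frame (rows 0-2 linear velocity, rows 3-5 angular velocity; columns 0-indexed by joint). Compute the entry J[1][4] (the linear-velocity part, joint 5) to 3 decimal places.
0.966

axis z_4 = (-0.7071,-0.0000,-0.7071); lever o_n−o_4 = (-1.3901,0.2588,-0.0241)
cross product → J_v[:, 4] = (0.1830,0.9659,-0.1830)
J_ω[:, 4] = z_4
entry J[1][4] = 0.9659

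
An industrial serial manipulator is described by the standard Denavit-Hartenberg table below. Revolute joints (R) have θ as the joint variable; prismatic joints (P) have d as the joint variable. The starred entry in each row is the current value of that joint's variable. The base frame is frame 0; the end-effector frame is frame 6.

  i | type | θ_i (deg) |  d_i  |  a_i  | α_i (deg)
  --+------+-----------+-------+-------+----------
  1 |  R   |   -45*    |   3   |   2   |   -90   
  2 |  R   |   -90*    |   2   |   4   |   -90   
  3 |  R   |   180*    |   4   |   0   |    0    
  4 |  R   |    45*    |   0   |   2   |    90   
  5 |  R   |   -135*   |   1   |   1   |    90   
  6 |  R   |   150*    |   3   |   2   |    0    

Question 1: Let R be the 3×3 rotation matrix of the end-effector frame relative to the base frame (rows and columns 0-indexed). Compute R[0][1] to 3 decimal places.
0.860

End-effector y-axis (col 1 of R) = (0.8598,0.3598,0.3624)
R[0][1] = 0.8598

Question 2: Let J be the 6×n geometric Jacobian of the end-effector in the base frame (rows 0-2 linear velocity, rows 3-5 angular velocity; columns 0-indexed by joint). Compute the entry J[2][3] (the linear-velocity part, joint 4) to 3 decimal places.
axis z_3 = (0.7071,-0.7071,-0.0000); lever o_n−o_3 = (1.0642,-2.6679,-1.6945)
cross product → J_v[:, 3] = (1.1982,1.1982,-1.1340)
J_ω[:, 3] = z_3
entry J[2][3] = -1.1340

-1.134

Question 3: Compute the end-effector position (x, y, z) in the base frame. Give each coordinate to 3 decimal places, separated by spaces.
after link 1: o_1 = (1.4142, -1.4142, 3.0000)
after link 2: o_2 = (2.8284, -0.0000, 7.0000)
after link 3: o_3 = (5.6569, -2.8284, 7.0000)
after link 4: o_4 = (6.6569, -1.8284, 5.5858)
after link 5: o_5 = (5.3033, -2.1820, 5.3787)
after link 6: o_6 = (6.7210, -5.4963, 5.3055)

6.721 -5.496 5.306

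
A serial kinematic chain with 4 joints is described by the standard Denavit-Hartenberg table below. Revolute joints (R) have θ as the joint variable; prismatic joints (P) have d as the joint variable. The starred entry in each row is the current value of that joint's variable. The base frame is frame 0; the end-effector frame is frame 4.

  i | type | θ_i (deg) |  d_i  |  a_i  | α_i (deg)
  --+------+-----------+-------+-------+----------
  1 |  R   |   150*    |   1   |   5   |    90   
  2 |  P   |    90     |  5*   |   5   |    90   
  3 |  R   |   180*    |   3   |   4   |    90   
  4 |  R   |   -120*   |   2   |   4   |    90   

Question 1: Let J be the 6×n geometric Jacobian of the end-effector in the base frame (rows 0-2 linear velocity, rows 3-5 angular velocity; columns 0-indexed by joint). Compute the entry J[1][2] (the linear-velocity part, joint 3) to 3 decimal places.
-1.732

axis z_2 = (-0.8660,0.5000,-0.0000); lever o_n−o_2 = (1.4019,1.5000,-2.0000)
cross product → J_v[:, 2] = (-1.0000,-1.7321,-2.0000)
J_ω[:, 2] = z_2
entry J[1][2] = -1.7321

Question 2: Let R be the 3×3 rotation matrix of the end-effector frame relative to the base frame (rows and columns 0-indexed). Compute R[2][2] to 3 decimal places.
End-effector z-axis (col 2 of R) = (-0.4330,0.2500,0.8660)
R[2][2] = 0.8660

0.866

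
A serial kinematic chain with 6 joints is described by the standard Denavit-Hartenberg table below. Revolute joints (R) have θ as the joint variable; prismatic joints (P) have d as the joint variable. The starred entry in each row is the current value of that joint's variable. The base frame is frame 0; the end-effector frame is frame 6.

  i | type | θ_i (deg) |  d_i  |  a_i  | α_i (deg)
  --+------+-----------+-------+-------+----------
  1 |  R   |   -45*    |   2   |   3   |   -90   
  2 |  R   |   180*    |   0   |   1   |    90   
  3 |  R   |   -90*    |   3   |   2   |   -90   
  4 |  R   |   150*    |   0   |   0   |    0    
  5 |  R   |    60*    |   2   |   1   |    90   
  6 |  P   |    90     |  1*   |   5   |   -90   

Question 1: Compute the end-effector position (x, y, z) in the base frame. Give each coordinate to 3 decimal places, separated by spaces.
after link 1: o_1 = (2.1213, -2.1213, 2.0000)
after link 2: o_2 = (1.4142, -1.4142, 2.0000)
after link 3: o_3 = (0.0000, -2.8284, -1.0000)
after link 4: o_4 = (0.0000, -2.8284, -1.0000)
after link 5: o_5 = (-0.8018, -0.8018, -1.5000)
after link 6: o_6 = (-3.9838, 3.0872, -0.6340)

-3.984 3.087 -0.634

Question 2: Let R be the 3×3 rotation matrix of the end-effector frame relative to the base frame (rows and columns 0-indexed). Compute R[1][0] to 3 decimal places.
0.707

End-effector x-axis (col 0 of R) = (-0.7071,0.7071,-0.0000)
R[1][0] = 0.7071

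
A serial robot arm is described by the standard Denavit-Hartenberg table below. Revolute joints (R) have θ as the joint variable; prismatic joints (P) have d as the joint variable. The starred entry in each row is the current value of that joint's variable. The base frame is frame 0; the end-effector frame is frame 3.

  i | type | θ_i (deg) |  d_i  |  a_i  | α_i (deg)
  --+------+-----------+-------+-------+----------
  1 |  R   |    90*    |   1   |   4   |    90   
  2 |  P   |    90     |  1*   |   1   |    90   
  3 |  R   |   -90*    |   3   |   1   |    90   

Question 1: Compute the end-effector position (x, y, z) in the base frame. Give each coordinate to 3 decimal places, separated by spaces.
0.000 7.000 2.000

after link 1: o_1 = (0.0000, 4.0000, 1.0000)
after link 2: o_2 = (1.0000, 4.0000, 2.0000)
after link 3: o_3 = (0.0000, 7.0000, 2.0000)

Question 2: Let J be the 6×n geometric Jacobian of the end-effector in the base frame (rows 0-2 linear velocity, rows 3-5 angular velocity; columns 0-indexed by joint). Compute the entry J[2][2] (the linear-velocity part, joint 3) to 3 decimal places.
1.000

axis z_2 = (0.0000,1.0000,-0.0000); lever o_n−o_2 = (-1.0000,3.0000,-0.0000)
cross product → J_v[:, 2] = (-0.0000,0.0000,1.0000)
J_ω[:, 2] = z_2
entry J[2][2] = 1.0000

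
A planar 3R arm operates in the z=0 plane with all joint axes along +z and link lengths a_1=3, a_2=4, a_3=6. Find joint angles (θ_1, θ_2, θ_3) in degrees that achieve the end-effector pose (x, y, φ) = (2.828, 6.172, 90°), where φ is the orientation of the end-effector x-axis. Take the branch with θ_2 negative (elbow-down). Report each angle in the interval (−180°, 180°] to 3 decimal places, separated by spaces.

wrist centre = target − a_3·(cos φ, sin φ) = (2.8280, 0.1720)
cos θ_2 = (8.0272−3²−4²)/(2·3·4) = -0.7072; θ_2 = -135.0077° (elbow-down)
β = atan2(0.1720,2.8280) = 3.4805°; ψ = atan2(-2.8280,0.1712) = -86.5359°
θ_1 = β − ψ = 90.0163°
θ_3 = φ − θ_1 − θ_2 = 134.9913° (wrapped to (-180°,180°])

90.016 -135.008 134.991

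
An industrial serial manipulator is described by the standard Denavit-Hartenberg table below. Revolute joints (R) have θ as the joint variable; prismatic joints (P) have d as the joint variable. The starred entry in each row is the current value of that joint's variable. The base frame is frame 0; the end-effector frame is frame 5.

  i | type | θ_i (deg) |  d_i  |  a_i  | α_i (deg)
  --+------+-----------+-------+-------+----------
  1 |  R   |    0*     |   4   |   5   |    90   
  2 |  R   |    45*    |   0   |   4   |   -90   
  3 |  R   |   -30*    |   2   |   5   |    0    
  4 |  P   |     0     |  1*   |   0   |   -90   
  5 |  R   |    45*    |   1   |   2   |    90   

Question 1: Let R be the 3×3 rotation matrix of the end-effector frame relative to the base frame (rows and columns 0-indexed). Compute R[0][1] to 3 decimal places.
0.354

End-effector y-axis (col 1 of R) = (0.3536,0.8660,0.3536)
R[0][1] = 0.3536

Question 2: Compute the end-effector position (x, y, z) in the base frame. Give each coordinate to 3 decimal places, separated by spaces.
after link 1: o_1 = (5.0000, 0.0000, 4.0000)
after link 2: o_2 = (7.8284, 0.0000, 6.8284)
after link 3: o_3 = (9.4761, -2.5000, 11.3045)
after link 4: o_4 = (8.7690, -2.5000, 12.0116)
after link 5: o_5 = (10.9885, -2.3411, 12.2312)

10.989 -2.341 12.231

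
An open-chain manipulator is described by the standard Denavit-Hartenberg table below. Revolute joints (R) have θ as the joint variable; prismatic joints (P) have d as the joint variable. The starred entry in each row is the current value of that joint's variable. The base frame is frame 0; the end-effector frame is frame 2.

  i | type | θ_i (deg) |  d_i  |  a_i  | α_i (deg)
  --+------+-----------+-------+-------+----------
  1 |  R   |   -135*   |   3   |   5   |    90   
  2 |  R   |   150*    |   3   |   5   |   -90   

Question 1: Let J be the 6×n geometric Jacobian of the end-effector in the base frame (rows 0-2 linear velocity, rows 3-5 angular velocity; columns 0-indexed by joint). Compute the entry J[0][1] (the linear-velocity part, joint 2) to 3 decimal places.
axis z_1 = (-0.7071,0.7071,0.0000); lever o_n−o_1 = (0.9405,5.1832,2.5000)
cross product → J_v[:, 1] = (1.7678,1.7678,-4.3301)
J_ω[:, 1] = z_1
entry J[0][1] = 1.7678

1.768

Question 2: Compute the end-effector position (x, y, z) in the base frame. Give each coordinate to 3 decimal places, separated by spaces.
-2.595 1.648 5.500

after link 1: o_1 = (-3.5355, -3.5355, 3.0000)
after link 2: o_2 = (-2.5950, 1.6476, 5.5000)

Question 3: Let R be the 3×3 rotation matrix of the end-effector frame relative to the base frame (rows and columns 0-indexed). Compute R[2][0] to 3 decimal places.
End-effector x-axis (col 0 of R) = (0.6124,0.6124,0.5000)
R[2][0] = 0.5000

0.500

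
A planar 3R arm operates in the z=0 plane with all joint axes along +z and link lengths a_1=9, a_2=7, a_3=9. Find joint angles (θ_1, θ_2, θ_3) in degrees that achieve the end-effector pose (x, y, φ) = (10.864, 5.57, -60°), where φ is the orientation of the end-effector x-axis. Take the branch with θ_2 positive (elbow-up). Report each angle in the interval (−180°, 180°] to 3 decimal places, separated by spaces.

wrist centre = target − a_3·(cos φ, sin φ) = (6.3640, 13.3642)
cos θ_2 = (219.1031−9²−7²)/(2·9·7) = 0.7072; θ_2 = 44.9951° (elbow-up)
β = atan2(13.3642,6.3640) = 64.5364°; ψ = atan2(4.9493,13.9502) = 19.5340°
θ_1 = β − ψ = 45.0024°
θ_3 = φ − θ_1 − θ_2 = -149.9975° (wrapped to (-180°,180°])

45.002 44.995 -149.997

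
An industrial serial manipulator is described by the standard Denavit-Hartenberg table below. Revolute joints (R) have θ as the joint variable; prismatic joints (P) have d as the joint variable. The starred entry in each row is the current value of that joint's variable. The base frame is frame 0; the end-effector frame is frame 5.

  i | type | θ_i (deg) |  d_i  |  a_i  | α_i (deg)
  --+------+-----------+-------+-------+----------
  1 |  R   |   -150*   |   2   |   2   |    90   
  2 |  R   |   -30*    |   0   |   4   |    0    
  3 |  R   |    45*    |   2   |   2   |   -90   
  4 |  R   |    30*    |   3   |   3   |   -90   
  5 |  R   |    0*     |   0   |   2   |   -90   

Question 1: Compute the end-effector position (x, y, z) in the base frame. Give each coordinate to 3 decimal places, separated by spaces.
after link 1: o_1 = (-1.7321, -1.0000, 2.0000)
after link 2: o_2 = (-4.7321, -2.7321, 0.0000)
after link 3: o_3 = (-7.4051, -1.9659, 0.5176)
after link 4: o_4 = (-8.1560, -4.1315, 4.0878)
after link 5: o_5 = (-9.1049, -5.8341, 4.5361)

-9.105 -5.834 4.536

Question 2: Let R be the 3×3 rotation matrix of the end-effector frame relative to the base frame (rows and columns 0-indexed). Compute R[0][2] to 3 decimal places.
-0.224

End-effector z-axis (col 2 of R) = (-0.2241,-0.1294,-0.9659)
R[0][2] = -0.2241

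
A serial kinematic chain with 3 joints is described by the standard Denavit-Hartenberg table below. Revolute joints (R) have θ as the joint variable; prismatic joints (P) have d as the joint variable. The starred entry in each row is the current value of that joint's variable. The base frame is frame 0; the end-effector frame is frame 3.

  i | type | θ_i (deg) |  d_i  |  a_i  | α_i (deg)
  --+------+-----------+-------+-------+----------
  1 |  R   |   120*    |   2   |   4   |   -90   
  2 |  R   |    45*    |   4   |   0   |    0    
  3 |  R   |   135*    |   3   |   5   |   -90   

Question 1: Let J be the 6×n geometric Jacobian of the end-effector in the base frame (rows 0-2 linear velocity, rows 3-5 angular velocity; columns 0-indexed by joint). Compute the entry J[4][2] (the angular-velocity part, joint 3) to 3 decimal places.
-0.500

axis z_2 = (-0.8660,-0.5000,0.0000); lever o_n−o_2 = (-0.0981,-5.8301,-0.0000)
cross product → J_v[:, 2] = (0.0000,-0.0000,5.0000)
J_ω[:, 2] = z_2
entry J[4][2] = -0.5000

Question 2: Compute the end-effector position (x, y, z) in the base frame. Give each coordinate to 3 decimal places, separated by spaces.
after link 1: o_1 = (-2.0000, 3.4641, 2.0000)
after link 2: o_2 = (-5.4641, 1.4641, 2.0000)
after link 3: o_3 = (-5.5622, -4.3660, 2.0000)

-5.562 -4.366 2.000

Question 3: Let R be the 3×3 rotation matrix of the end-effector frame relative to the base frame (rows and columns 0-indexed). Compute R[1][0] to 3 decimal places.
End-effector x-axis (col 0 of R) = (0.5000,-0.8660,-0.0000)
R[1][0] = -0.8660

-0.866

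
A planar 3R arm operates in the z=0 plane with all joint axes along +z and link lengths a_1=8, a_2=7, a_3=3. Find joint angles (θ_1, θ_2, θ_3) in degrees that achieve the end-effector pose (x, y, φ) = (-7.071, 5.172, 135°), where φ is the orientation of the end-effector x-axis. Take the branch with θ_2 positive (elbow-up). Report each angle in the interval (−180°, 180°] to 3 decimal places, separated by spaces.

89.996 134.999 -89.995

wrist centre = target − a_3·(cos φ, sin φ) = (-4.9497, 3.0507)
cos θ_2 = (33.8060−8²−7²)/(2·8·7) = -0.7071; θ_2 = 134.9986° (elbow-up)
β = atan2(3.0507,-4.9497) = 148.3529°; ψ = atan2(4.9499,3.0504) = 58.3564°
θ_1 = β − ψ = 89.9965°
θ_3 = φ − θ_1 − θ_2 = -89.9951° (wrapped to (-180°,180°])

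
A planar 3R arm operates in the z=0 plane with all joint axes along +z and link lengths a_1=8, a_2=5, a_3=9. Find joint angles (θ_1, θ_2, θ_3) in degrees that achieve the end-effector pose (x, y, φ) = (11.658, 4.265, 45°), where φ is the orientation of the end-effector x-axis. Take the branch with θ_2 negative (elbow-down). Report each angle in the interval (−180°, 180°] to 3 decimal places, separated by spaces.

16.750 -134.999 163.249

wrist centre = target − a_3·(cos φ, sin φ) = (5.2940, -2.0990)
cos θ_2 = (32.4325−8²−5²)/(2·8·5) = -0.7071; θ_2 = -134.9990° (elbow-down)
β = atan2(-2.0990,5.2940) = -21.6272°; ψ = atan2(-3.5356,4.4645) = -38.3768°
θ_1 = β − ψ = 16.7496°
θ_3 = φ − θ_1 − θ_2 = 163.2493° (wrapped to (-180°,180°])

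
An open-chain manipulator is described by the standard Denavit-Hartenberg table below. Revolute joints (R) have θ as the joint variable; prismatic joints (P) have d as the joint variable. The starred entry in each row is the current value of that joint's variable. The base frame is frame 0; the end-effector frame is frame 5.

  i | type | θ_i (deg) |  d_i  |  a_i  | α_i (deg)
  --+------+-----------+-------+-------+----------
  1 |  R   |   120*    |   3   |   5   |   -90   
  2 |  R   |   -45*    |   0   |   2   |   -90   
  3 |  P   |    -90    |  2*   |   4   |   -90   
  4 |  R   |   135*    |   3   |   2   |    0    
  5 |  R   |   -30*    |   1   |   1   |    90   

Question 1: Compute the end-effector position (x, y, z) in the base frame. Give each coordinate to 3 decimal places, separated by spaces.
-6.502 6.608 7.511

after link 1: o_1 = (-2.5000, 4.3301, 3.0000)
after link 2: o_2 = (-3.2071, 5.5549, 4.4142)
after link 3: o_3 = (-7.3783, 4.7796, 3.0000)
after link 4: o_4 = (-6.7142, 6.4578, 6.1213)
after link 5: o_5 = (-6.5021, 6.6081, 7.5114)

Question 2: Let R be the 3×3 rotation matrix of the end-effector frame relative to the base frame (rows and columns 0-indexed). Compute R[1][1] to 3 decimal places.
0.612

End-effector y-axis (col 1 of R) = (-0.3536,0.6124,0.7071)
R[1][1] = 0.6124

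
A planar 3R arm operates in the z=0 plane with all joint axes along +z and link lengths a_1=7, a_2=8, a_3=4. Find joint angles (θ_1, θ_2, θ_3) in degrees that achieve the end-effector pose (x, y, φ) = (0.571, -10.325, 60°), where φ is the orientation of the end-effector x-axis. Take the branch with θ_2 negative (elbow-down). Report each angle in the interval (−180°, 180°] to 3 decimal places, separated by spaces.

wrist centre = target − a_3·(cos φ, sin φ) = (-1.4290, -13.7891)
cos θ_2 = (192.1814−7²−8²)/(2·7·8) = 0.7070; θ_2 = -45.0106° (elbow-down)
β = atan2(-13.7891,-1.4290) = -95.9166°; ψ = atan2(-5.6579,12.6558) = -24.0875°
θ_1 = β − ψ = -71.8291°
θ_3 = φ − θ_1 − θ_2 = 176.8397° (wrapped to (-180°,180°])

-71.829 -45.011 176.840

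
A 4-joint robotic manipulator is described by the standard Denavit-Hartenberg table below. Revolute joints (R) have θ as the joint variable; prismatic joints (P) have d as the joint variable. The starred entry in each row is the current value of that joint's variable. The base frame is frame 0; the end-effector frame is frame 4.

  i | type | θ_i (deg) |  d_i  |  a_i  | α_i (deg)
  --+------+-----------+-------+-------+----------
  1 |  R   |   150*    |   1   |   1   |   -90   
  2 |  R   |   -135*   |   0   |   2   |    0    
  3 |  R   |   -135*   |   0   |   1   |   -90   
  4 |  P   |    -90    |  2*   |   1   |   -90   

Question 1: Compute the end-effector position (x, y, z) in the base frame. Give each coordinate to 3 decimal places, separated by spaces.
1.591 -2.073 1.414

after link 1: o_1 = (-0.8660, 0.5000, 1.0000)
after link 2: o_2 = (0.3587, -0.2071, 2.4142)
after link 3: o_3 = (0.3587, -0.2071, 1.4142)
after link 4: o_4 = (1.5908, -2.0731, 1.4142)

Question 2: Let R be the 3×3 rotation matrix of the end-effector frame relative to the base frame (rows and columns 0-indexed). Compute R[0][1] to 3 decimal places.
-0.866

End-effector y-axis (col 1 of R) = (-0.8660,0.5000,-0.0000)
R[0][1] = -0.8660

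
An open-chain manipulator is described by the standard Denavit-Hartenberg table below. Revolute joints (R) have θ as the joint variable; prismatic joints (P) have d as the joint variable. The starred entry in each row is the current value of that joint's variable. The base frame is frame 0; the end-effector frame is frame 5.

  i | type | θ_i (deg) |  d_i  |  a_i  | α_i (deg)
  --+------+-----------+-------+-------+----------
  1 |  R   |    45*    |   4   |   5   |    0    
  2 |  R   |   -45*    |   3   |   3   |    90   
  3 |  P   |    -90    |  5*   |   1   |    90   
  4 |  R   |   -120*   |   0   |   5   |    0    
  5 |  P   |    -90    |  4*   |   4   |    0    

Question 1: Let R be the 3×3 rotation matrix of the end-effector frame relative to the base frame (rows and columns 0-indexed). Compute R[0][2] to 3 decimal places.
End-effector z-axis (col 2 of R) = (-1.0000,-0.0000,-0.0000)
R[0][2] = -1.0000

-1.000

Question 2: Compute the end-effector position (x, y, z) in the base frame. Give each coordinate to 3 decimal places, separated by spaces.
after link 1: o_1 = (3.5355, 3.5355, 4.0000)
after link 2: o_2 = (6.5355, 3.5355, 7.0000)
after link 3: o_3 = (6.5355, -1.4645, 6.0000)
after link 4: o_4 = (6.5355, 2.8657, 8.5000)
after link 5: o_5 = (2.5355, 0.8657, 11.9641)

2.536 0.866 11.964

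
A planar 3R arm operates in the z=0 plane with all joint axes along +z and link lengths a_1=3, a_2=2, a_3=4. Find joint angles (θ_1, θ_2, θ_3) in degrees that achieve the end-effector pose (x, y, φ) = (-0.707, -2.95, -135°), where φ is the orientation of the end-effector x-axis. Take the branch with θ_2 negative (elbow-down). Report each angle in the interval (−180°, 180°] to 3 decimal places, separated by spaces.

38.447 -134.997 -38.451

wrist centre = target − a_3·(cos φ, sin φ) = (2.1214, -0.1216)
cos θ_2 = (4.5152−3²−2²)/(2·3·2) = -0.7071; θ_2 = -134.9965° (elbow-down)
β = atan2(-0.1216,2.1214) = -3.2799°; ψ = atan2(-1.4143,1.5859) = -41.7270°
θ_1 = β − ψ = 38.4471°
θ_3 = φ − θ_1 − θ_2 = -38.4506° (wrapped to (-180°,180°])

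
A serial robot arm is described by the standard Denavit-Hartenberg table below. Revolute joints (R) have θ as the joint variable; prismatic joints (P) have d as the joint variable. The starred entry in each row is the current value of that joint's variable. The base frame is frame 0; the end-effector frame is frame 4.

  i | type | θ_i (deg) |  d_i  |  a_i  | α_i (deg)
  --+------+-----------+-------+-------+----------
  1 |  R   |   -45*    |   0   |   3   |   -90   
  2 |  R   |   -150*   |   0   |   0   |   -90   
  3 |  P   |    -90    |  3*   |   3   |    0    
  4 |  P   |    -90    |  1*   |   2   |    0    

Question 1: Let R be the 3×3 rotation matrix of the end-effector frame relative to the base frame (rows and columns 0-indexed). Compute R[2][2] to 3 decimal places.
0.866

End-effector z-axis (col 2 of R) = (0.3536,-0.3536,0.8660)
R[2][2] = 0.8660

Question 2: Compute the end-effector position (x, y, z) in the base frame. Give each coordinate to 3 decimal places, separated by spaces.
6.882 -2.639 2.464

after link 1: o_1 = (2.1213, -2.1213, 0.0000)
after link 2: o_2 = (2.1213, -2.1213, 0.0000)
after link 3: o_3 = (5.3033, -1.0607, 2.5981)
after link 4: o_4 = (6.8816, -2.6390, 2.4641)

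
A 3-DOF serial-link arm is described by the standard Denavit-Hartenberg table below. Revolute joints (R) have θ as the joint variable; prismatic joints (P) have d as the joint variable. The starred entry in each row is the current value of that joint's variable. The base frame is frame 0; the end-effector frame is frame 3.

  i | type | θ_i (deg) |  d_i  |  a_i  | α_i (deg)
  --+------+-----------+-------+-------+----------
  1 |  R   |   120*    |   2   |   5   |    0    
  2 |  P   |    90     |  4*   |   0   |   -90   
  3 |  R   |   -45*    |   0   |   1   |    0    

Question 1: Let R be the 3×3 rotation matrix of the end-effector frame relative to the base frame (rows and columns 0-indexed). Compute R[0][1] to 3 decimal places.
End-effector y-axis (col 1 of R) = (-0.6124,-0.3536,-0.7071)
R[0][1] = -0.6124

-0.612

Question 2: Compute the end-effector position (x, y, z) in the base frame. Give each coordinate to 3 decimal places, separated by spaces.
after link 1: o_1 = (-2.5000, 4.3301, 2.0000)
after link 2: o_2 = (-2.5000, 4.3301, 6.0000)
after link 3: o_3 = (-3.1124, 3.9766, 6.7071)

-3.112 3.977 6.707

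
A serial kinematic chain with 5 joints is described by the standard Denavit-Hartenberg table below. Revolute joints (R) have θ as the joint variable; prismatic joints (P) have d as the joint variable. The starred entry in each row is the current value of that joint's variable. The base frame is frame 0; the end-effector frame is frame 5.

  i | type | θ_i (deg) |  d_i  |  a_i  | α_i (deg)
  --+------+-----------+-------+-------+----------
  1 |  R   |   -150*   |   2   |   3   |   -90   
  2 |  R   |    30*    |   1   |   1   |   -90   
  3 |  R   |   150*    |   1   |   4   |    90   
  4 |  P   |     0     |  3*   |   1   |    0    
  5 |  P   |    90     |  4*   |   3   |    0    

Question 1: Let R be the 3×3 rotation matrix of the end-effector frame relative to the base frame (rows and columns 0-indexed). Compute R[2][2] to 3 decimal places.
-0.250

End-effector z-axis (col 2 of R) = (-0.8080,0.5335,-0.2500)
R[2][2] = -0.2500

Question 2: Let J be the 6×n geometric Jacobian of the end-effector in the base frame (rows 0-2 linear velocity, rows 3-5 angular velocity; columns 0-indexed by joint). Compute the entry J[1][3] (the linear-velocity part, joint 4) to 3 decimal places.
0.533

prismatic axis z_3 = (-0.8080,0.5335,-0.2500)
J_v[:, 3] = z_3; J_ω[:, 3] = (0,0,0)
entry J[1][3] = 0.5335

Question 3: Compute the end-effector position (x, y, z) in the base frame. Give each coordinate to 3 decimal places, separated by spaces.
after link 1: o_1 = (-2.5981, -1.5000, 2.0000)
after link 2: o_2 = (-2.8481, -2.7990, 1.5000)
after link 3: o_3 = (-0.8170, 0.6830, 2.3660)
after link 4: o_4 = (-2.8415, 3.0915, 2.0490)
after link 5: o_5 = (-4.7745, 5.9755, -1.5490)

-4.775 5.975 -1.549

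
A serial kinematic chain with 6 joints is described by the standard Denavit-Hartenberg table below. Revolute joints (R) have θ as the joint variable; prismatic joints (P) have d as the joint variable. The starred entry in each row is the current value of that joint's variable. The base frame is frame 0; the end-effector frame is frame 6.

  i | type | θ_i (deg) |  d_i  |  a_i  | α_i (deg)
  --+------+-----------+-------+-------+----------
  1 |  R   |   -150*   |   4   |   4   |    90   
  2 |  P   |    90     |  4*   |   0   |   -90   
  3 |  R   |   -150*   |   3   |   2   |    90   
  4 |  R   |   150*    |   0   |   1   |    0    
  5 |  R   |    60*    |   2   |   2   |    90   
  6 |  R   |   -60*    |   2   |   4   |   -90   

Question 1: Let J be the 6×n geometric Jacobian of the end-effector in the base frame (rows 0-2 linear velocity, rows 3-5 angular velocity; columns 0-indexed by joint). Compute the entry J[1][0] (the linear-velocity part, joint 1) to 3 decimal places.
-2.467

axis z_0 = ẑ; lever o_n−o_0 = (-2.4665,2.7362,7.6160)
cross product → J_v[:, 0] = (-2.7362,-2.4665,0.0000)
J_ω[:, 0] = z_0
entry J[1][0] = -2.4665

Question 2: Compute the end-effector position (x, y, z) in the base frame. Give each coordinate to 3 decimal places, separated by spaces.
after link 1: o_1 = (-3.4641, -2.0000, 4.0000)
after link 2: o_2 = (-5.4641, 1.4641, 4.0000)
after link 3: o_3 = (-3.3660, 3.8301, 2.2679)
after link 4: o_4 = (-2.7165, 3.7051, 3.0179)
after link 5: o_5 = (-2.2835, 0.9551, 3.5179)
after link 6: o_6 = (-2.4665, 2.7362, 7.6160)

-2.467 2.736 7.616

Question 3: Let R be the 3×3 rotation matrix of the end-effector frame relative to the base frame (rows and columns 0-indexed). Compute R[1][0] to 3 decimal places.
0.337

End-effector x-axis (col 0 of R) = (-0.4833,0.3370,0.8080)
R[1][0] = 0.3370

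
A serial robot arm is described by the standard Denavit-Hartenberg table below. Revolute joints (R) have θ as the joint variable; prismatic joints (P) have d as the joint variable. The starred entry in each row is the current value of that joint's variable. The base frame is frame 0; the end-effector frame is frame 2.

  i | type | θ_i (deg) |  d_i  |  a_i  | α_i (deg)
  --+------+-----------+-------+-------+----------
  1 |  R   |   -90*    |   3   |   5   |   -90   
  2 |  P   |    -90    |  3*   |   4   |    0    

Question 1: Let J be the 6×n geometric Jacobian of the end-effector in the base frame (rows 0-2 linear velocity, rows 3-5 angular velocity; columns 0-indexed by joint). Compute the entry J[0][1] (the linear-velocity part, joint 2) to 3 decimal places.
1.000

prismatic axis z_1 = (1.0000,0.0000,0.0000)
J_v[:, 1] = z_1; J_ω[:, 1] = (0,0,0)
entry J[0][1] = 1.0000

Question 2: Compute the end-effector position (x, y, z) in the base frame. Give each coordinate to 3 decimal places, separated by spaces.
3.000 -5.000 7.000

after link 1: o_1 = (0.0000, -5.0000, 3.0000)
after link 2: o_2 = (3.0000, -5.0000, 7.0000)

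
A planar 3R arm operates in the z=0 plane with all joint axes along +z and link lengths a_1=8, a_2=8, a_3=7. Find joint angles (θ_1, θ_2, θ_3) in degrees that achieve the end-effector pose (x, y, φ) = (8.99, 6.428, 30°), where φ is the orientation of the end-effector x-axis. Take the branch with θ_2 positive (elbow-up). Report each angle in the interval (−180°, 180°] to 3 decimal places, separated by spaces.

-30.000 150.003 -90.003

wrist centre = target − a_3·(cos φ, sin φ) = (2.9278, 2.9280)
cos θ_2 = (17.1453−8²−8²)/(2·8·8) = -0.8661; θ_2 = 150.0031° (elbow-up)
β = atan2(2.9280,2.9278) = 45.0017°; ψ = atan2(3.9996,1.0716) = 75.0015°
θ_1 = β − ψ = -29.9998°
θ_3 = φ − θ_1 − θ_2 = -90.0033° (wrapped to (-180°,180°])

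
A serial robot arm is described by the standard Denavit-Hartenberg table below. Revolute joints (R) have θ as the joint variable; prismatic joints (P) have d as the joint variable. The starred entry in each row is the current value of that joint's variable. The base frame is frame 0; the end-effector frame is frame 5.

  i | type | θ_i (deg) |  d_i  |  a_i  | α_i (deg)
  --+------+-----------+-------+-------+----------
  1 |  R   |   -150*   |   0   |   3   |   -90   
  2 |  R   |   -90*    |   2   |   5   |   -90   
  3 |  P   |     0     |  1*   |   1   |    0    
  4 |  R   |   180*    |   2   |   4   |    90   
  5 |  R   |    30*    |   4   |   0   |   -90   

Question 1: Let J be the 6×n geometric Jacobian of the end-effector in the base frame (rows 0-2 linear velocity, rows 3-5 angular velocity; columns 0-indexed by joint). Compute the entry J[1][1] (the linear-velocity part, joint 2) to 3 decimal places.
axis z_1 = (0.5000,-0.8660,0.0000); lever o_n−o_1 = (-3.5981,0.2321,2.0000)
cross product → J_v[:, 1] = (-1.7321,-1.0000,-3.0000)
J_ω[:, 1] = z_1
entry J[1][1] = -1.0000

-1.000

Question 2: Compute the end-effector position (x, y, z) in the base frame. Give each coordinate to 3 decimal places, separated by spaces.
-6.196 -1.268 2.000

after link 1: o_1 = (-2.5981, -1.5000, 0.0000)
after link 2: o_2 = (-1.5981, -3.2321, 5.0000)
after link 3: o_3 = (-2.4641, -3.7321, 6.0000)
after link 4: o_4 = (-4.1962, -4.7321, 2.0000)
after link 5: o_5 = (-6.1962, -1.2679, 2.0000)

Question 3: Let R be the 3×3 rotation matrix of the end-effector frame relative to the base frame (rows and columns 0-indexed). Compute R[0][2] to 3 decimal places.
End-effector z-axis (col 2 of R) = (-0.7500,-0.4330,0.5000)
R[0][2] = -0.7500

-0.750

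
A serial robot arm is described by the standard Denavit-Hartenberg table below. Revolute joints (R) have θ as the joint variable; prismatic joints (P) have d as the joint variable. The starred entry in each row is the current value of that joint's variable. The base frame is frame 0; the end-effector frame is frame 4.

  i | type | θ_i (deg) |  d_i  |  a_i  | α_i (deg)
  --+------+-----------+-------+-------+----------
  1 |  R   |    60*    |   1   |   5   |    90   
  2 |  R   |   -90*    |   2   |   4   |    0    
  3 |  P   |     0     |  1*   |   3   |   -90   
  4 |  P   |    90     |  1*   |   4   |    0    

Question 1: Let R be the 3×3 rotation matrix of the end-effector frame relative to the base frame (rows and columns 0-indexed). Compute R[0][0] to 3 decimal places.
End-effector x-axis (col 0 of R) = (-0.8660,0.5000,-0.0000)
R[0][0] = -0.8660

-0.866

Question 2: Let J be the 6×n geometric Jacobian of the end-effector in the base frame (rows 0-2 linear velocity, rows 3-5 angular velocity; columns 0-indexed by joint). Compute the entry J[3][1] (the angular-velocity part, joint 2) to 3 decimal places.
0.866

axis z_1 = (0.8660,-0.5000,0.0000); lever o_n−o_1 = (-0.3660,1.3660,-7.0000)
cross product → J_v[:, 1] = (3.5000,6.0622,1.0000)
J_ω[:, 1] = z_1
entry J[3][1] = 0.8660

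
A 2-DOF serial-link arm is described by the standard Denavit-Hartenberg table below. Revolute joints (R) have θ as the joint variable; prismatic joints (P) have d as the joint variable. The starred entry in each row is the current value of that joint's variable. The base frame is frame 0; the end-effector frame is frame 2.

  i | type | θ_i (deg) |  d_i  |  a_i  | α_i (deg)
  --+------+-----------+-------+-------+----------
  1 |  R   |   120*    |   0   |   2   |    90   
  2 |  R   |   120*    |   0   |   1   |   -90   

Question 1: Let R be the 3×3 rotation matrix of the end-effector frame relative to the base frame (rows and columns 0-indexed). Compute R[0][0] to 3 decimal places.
End-effector x-axis (col 0 of R) = (0.2500,-0.4330,0.8660)
R[0][0] = 0.2500

0.250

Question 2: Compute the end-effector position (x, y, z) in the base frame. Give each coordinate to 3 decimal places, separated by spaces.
after link 1: o_1 = (-1.0000, 1.7321, 0.0000)
after link 2: o_2 = (-0.7500, 1.2990, 0.8660)

-0.750 1.299 0.866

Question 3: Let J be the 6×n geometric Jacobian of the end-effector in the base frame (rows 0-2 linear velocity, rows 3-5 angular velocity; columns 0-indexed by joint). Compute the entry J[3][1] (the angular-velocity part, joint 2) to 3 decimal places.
0.866

axis z_1 = (0.8660,0.5000,0.0000); lever o_n−o_1 = (0.2500,-0.4330,0.8660)
cross product → J_v[:, 1] = (0.4330,-0.7500,-0.5000)
J_ω[:, 1] = z_1
entry J[3][1] = 0.8660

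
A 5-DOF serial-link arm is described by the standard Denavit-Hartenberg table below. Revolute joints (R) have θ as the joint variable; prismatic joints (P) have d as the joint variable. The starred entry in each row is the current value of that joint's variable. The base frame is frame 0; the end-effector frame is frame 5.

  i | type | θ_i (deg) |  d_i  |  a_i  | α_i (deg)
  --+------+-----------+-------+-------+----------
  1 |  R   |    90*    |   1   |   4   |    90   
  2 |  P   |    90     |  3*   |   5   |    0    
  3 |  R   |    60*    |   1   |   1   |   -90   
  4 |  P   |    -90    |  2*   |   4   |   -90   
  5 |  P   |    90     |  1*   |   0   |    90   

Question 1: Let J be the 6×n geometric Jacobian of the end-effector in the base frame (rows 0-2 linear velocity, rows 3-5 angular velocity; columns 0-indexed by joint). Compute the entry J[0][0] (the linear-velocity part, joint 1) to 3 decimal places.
-1.268

axis z_0 = ẑ; lever o_n−o_0 = (8.0000,1.2679,5.2679)
cross product → J_v[:, 0] = (-1.2679,8.0000,0.0000)
J_ω[:, 0] = z_0
entry J[0][0] = -1.2679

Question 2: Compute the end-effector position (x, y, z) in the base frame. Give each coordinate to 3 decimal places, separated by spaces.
after link 1: o_1 = (0.0000, 4.0000, 1.0000)
after link 2: o_2 = (3.0000, 4.0000, 6.0000)
after link 3: o_3 = (4.0000, 3.1340, 6.5000)
after link 4: o_4 = (8.0000, 2.1340, 4.7679)
after link 5: o_5 = (8.0000, 1.2679, 5.2679)

8.000 1.268 5.268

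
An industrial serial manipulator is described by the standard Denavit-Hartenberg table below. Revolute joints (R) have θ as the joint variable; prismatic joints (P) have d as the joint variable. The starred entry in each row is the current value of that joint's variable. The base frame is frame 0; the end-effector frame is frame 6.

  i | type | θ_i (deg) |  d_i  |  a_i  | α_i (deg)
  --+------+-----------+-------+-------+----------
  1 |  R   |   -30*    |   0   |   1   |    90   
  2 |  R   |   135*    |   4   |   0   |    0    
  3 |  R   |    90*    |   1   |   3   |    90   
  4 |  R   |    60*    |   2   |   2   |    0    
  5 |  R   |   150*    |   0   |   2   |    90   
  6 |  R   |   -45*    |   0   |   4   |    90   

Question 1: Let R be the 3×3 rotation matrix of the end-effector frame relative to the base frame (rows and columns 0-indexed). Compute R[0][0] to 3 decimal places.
End-effector x-axis (col 0 of R) = (0.9848,-0.1603,-0.0670)
R[0][0] = 0.9848

0.985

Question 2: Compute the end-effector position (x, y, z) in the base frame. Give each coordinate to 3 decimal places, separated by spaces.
-0.674 -4.596 -0.457

after link 1: o_1 = (0.8660, -0.5000, 0.0000)
after link 2: o_2 = (-1.1340, -3.9641, 0.0000)
after link 3: o_3 = (-3.4711, -3.7695, -2.1213)
after link 4: o_4 = (-6.1742, -4.2088, -1.4142)
after link 5: o_5 = (-4.6136, -3.9552, -0.1895)
after link 6: o_6 = (-0.6744, -4.5964, -0.4574)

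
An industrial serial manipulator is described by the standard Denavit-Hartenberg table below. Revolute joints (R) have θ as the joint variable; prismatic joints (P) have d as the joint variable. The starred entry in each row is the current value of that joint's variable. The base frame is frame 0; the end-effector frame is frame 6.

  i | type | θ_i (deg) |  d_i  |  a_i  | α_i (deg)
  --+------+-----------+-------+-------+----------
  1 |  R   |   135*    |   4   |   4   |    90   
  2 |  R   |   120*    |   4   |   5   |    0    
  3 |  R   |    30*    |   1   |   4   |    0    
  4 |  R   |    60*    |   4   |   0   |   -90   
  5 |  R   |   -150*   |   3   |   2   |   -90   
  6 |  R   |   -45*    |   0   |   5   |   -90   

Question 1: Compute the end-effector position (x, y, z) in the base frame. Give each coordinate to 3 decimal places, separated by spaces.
after link 1: o_1 = (-2.8284, 2.8284, 4.0000)
after link 2: o_2 = (1.7678, 3.8891, 8.3301)
after link 3: o_3 = (4.9244, 2.1467, 10.3301)
after link 4: o_4 = (7.7528, 4.9751, 10.3301)
after link 5: o_5 = (6.3386, 7.8036, 8.5981)
after link 6: o_6 = (4.4636, 12.1786, 7.0671)

4.464 12.179 7.067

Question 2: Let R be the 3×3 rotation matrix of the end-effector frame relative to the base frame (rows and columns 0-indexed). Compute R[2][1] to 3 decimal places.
End-effector y-axis (col 1 of R) = (-0.9186,-0.3062,0.2500)
R[2][1] = 0.2500

0.250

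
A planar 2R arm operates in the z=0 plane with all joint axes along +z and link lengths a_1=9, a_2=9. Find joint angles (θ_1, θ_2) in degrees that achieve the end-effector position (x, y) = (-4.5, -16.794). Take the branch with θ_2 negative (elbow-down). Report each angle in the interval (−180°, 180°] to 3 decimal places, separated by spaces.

-89.997 -30.005

cos θ_2 = (302.2884−9²−9²)/(2·9·9) = 0.8660; θ_2 = -30.0054° (elbow-down)
β = atan2(-16.7940,-4.5000) = -105.0002°; ψ = atan2(-4.5007,16.7938) = -15.0027°
θ_1 = β − ψ = -89.9975°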